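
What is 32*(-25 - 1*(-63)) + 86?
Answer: 1302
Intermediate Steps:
32*(-25 - 1*(-63)) + 86 = 32*(-25 + 63) + 86 = 32*38 + 86 = 1216 + 86 = 1302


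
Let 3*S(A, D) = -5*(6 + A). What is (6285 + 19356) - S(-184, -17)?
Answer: 76033/3 ≈ 25344.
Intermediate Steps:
S(A, D) = -10 - 5*A/3 (S(A, D) = (-5*(6 + A))/3 = (-30 - 5*A)/3 = -10 - 5*A/3)
(6285 + 19356) - S(-184, -17) = (6285 + 19356) - (-10 - 5/3*(-184)) = 25641 - (-10 + 920/3) = 25641 - 1*890/3 = 25641 - 890/3 = 76033/3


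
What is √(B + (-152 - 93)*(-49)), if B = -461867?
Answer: I*√449862 ≈ 670.72*I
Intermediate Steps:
√(B + (-152 - 93)*(-49)) = √(-461867 + (-152 - 93)*(-49)) = √(-461867 - 245*(-49)) = √(-461867 + 12005) = √(-449862) = I*√449862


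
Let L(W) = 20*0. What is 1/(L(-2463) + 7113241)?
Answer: 1/7113241 ≈ 1.4058e-7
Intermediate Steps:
L(W) = 0
1/(L(-2463) + 7113241) = 1/(0 + 7113241) = 1/7113241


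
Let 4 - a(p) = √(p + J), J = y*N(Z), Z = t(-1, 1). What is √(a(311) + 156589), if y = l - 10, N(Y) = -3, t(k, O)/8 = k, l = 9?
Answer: √(156593 - √314) ≈ 395.70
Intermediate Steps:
t(k, O) = 8*k
Z = -8 (Z = 8*(-1) = -8)
y = -1 (y = 9 - 10 = -1)
J = 3 (J = -1*(-3) = 3)
a(p) = 4 - √(3 + p) (a(p) = 4 - √(p + 3) = 4 - √(3 + p))
√(a(311) + 156589) = √((4 - √(3 + 311)) + 156589) = √((4 - √314) + 156589) = √(156593 - √314)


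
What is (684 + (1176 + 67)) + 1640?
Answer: 3567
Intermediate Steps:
(684 + (1176 + 67)) + 1640 = (684 + 1243) + 1640 = 1927 + 1640 = 3567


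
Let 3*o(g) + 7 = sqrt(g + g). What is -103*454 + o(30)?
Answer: -140293/3 + 2*sqrt(15)/3 ≈ -46762.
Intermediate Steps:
o(g) = -7/3 + sqrt(2)*sqrt(g)/3 (o(g) = -7/3 + sqrt(g + g)/3 = -7/3 + sqrt(2*g)/3 = -7/3 + (sqrt(2)*sqrt(g))/3 = -7/3 + sqrt(2)*sqrt(g)/3)
-103*454 + o(30) = -103*454 + (-7/3 + sqrt(2)*sqrt(30)/3) = -46762 + (-7/3 + 2*sqrt(15)/3) = -140293/3 + 2*sqrt(15)/3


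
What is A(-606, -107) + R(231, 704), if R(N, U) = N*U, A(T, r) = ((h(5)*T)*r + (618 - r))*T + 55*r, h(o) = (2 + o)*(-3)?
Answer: 824896681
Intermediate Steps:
h(o) = -6 - 3*o
A(T, r) = 55*r + T*(618 - r - 21*T*r) (A(T, r) = (((-6 - 3*5)*T)*r + (618 - r))*T + 55*r = (((-6 - 15)*T)*r + (618 - r))*T + 55*r = ((-21*T)*r + (618 - r))*T + 55*r = (-21*T*r + (618 - r))*T + 55*r = (618 - r - 21*T*r)*T + 55*r = T*(618 - r - 21*T*r) + 55*r = 55*r + T*(618 - r - 21*T*r))
A(-606, -107) + R(231, 704) = (55*(-107) + 618*(-606) - 1*(-606)*(-107) - 21*(-107)*(-606)²) + 231*704 = (-5885 - 374508 - 64842 - 21*(-107)*367236) + 162624 = (-5885 - 374508 - 64842 + 825179292) + 162624 = 824734057 + 162624 = 824896681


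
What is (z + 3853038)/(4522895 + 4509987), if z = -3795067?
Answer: 57971/9032882 ≈ 0.0064178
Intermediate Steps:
(z + 3853038)/(4522895 + 4509987) = (-3795067 + 3853038)/(4522895 + 4509987) = 57971/9032882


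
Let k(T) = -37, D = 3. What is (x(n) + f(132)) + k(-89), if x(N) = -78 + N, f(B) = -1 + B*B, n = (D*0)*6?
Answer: 17308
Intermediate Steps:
n = 0 (n = (3*0)*6 = 0*6 = 0)
f(B) = -1 + B²
(x(n) + f(132)) + k(-89) = ((-78 + 0) + (-1 + 132²)) - 37 = (-78 + (-1 + 17424)) - 37 = (-78 + 17423) - 37 = 17345 - 37 = 17308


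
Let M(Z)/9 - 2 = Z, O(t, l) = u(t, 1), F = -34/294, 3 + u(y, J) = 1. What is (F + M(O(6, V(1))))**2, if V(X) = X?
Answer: 289/21609 ≈ 0.013374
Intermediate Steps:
u(y, J) = -2 (u(y, J) = -3 + 1 = -2)
F = -17/147 (F = -34*1/294 = -17/147 ≈ -0.11565)
O(t, l) = -2
M(Z) = 18 + 9*Z
(F + M(O(6, V(1))))**2 = (-17/147 + (18 + 9*(-2)))**2 = (-17/147 + (18 - 18))**2 = (-17/147 + 0)**2 = (-17/147)**2 = 289/21609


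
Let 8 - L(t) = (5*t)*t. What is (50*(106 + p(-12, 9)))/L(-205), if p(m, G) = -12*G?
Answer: 100/210117 ≈ 0.00047593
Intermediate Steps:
L(t) = 8 - 5*t² (L(t) = 8 - 5*t*t = 8 - 5*t²)
(50*(106 + p(-12, 9)))/L(-205) = (50*(106 - 12*9))/(8 - 5*(-205)²) = (50*(106 - 108))/(8 - 5*42025) = (50*(-2))/(8 - 210125) = -100/(-210117) = -100*(-1/210117) = 100/210117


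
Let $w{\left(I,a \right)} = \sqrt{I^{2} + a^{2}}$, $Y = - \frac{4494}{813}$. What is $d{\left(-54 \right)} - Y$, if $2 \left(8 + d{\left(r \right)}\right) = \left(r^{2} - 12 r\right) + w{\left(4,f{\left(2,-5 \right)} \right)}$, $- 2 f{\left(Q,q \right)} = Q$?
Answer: $\frac{482252}{271} + \frac{\sqrt{17}}{2} \approx 1781.6$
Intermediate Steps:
$Y = - \frac{1498}{271}$ ($Y = \left(-4494\right) \frac{1}{813} = - \frac{1498}{271} \approx -5.5277$)
$f{\left(Q,q \right)} = - \frac{Q}{2}$
$d{\left(r \right)} = -8 + \frac{\sqrt{17}}{2} + \frac{r^{2}}{2} - 6 r$ ($d{\left(r \right)} = -8 + \frac{\left(r^{2} - 12 r\right) + \sqrt{4^{2} + \left(\left(- \frac{1}{2}\right) 2\right)^{2}}}{2} = -8 + \frac{\left(r^{2} - 12 r\right) + \sqrt{16 + \left(-1\right)^{2}}}{2} = -8 + \frac{\left(r^{2} - 12 r\right) + \sqrt{16 + 1}}{2} = -8 + \frac{\left(r^{2} - 12 r\right) + \sqrt{17}}{2} = -8 + \frac{\sqrt{17} + r^{2} - 12 r}{2} = -8 + \left(\frac{\sqrt{17}}{2} + \frac{r^{2}}{2} - 6 r\right) = -8 + \frac{\sqrt{17}}{2} + \frac{r^{2}}{2} - 6 r$)
$d{\left(-54 \right)} - Y = \left(-8 + \frac{\sqrt{17}}{2} + \frac{\left(-54\right)^{2}}{2} - -324\right) - - \frac{1498}{271} = \left(-8 + \frac{\sqrt{17}}{2} + \frac{1}{2} \cdot 2916 + 324\right) + \frac{1498}{271} = \left(-8 + \frac{\sqrt{17}}{2} + 1458 + 324\right) + \frac{1498}{271} = \left(1774 + \frac{\sqrt{17}}{2}\right) + \frac{1498}{271} = \frac{482252}{271} + \frac{\sqrt{17}}{2}$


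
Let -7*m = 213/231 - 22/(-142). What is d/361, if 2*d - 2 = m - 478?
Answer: -9110966/13815109 ≈ -0.65949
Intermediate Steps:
m = -5888/38269 (m = -(213/231 - 22/(-142))/7 = -(213*(1/231) - 22*(-1/142))/7 = -(71/77 + 11/71)/7 = -⅐*5888/5467 = -5888/38269 ≈ -0.15386)
d = -9110966/38269 (d = 1 + (-5888/38269 - 478)/2 = 1 + (½)*(-18298470/38269) = 1 - 9149235/38269 = -9110966/38269 ≈ -238.08)
d/361 = -9110966/38269/361 = -9110966/38269*1/361 = -9110966/13815109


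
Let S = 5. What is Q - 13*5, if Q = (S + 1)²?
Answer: -29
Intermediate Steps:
Q = 36 (Q = (5 + 1)² = 6² = 36)
Q - 13*5 = 36 - 13*5 = 36 - 65 = -29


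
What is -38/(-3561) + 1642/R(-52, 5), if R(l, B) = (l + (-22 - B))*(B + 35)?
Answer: -2863541/5626380 ≈ -0.50895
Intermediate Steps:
R(l, B) = (35 + B)*(-22 + l - B) (R(l, B) = (-22 + l - B)*(35 + B) = (35 + B)*(-22 + l - B))
-38/(-3561) + 1642/R(-52, 5) = -38/(-3561) + 1642/(-770 - 1*5² - 57*5 + 35*(-52) + 5*(-52)) = -38*(-1/3561) + 1642/(-770 - 1*25 - 285 - 1820 - 260) = 38/3561 + 1642/(-770 - 25 - 285 - 1820 - 260) = 38/3561 + 1642/(-3160) = 38/3561 + 1642*(-1/3160) = 38/3561 - 821/1580 = -2863541/5626380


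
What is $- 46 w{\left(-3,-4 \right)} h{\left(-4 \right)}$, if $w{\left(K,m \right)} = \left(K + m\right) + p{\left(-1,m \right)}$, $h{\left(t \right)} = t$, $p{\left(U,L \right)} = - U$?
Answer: $-1104$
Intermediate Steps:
$w{\left(K,m \right)} = 1 + K + m$ ($w{\left(K,m \right)} = \left(K + m\right) - -1 = \left(K + m\right) + 1 = 1 + K + m$)
$- 46 w{\left(-3,-4 \right)} h{\left(-4 \right)} = - 46 \left(1 - 3 - 4\right) \left(-4\right) = \left(-46\right) \left(-6\right) \left(-4\right) = 276 \left(-4\right) = -1104$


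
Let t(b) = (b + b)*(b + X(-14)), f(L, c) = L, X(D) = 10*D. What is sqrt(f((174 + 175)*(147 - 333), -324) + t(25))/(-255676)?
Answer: -11*I*sqrt(146)/127838 ≈ -0.0010397*I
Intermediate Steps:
t(b) = 2*b*(-140 + b) (t(b) = (b + b)*(b + 10*(-14)) = (2*b)*(b - 140) = (2*b)*(-140 + b) = 2*b*(-140 + b))
sqrt(f((174 + 175)*(147 - 333), -324) + t(25))/(-255676) = sqrt((174 + 175)*(147 - 333) + 2*25*(-140 + 25))/(-255676) = sqrt(349*(-186) + 2*25*(-115))*(-1/255676) = sqrt(-64914 - 5750)*(-1/255676) = sqrt(-70664)*(-1/255676) = (22*I*sqrt(146))*(-1/255676) = -11*I*sqrt(146)/127838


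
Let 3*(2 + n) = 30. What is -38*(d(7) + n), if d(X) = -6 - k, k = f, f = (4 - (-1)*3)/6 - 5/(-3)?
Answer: 95/3 ≈ 31.667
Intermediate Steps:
n = 8 (n = -2 + (1/3)*30 = -2 + 10 = 8)
f = 17/6 (f = (4 - 1*(-3))*(1/6) - 5*(-1/3) = (4 + 3)*(1/6) + 5/3 = 7*(1/6) + 5/3 = 7/6 + 5/3 = 17/6 ≈ 2.8333)
k = 17/6 ≈ 2.8333
d(X) = -53/6 (d(X) = -6 - 1*17/6 = -6 - 17/6 = -53/6)
-38*(d(7) + n) = -38*(-53/6 + 8) = -38*(-5/6) = 95/3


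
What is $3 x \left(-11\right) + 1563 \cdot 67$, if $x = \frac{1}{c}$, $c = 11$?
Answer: $104718$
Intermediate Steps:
$x = \frac{1}{11} \approx 0.090909$
$3 x \left(-11\right) + 1563 \cdot 67 = 3 \cdot \frac{1}{11} \left(-11\right) + 1563 \cdot 67 = \frac{3}{11} \left(-11\right) + 104721 = -3 + 104721 = 104718$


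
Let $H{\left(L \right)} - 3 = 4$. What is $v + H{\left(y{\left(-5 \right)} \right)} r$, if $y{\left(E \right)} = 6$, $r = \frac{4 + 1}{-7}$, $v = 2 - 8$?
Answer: $-11$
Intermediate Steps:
$v = -6$ ($v = 2 - 8 = -6$)
$r = - \frac{5}{7}$ ($r = 5 \left(- \frac{1}{7}\right) = - \frac{5}{7} \approx -0.71429$)
$H{\left(L \right)} = 7$ ($H{\left(L \right)} = 3 + 4 = 7$)
$v + H{\left(y{\left(-5 \right)} \right)} r = -6 + 7 \left(- \frac{5}{7}\right) = -6 - 5 = -11$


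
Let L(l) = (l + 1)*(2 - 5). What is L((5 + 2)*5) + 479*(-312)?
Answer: -149556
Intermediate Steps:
L(l) = -3 - 3*l (L(l) = (1 + l)*(-3) = -3 - 3*l)
L((5 + 2)*5) + 479*(-312) = (-3 - 3*(5 + 2)*5) + 479*(-312) = (-3 - 21*5) - 149448 = (-3 - 3*35) - 149448 = (-3 - 105) - 149448 = -108 - 149448 = -149556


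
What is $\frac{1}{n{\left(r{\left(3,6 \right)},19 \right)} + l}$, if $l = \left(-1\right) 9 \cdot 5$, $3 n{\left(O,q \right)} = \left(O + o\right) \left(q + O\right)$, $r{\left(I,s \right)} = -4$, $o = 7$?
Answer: $- \frac{1}{30} \approx -0.033333$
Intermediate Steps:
$n{\left(O,q \right)} = \frac{\left(7 + O\right) \left(O + q\right)}{3}$ ($n{\left(O,q \right)} = \frac{\left(O + 7\right) \left(q + O\right)}{3} = \frac{\left(7 + O\right) \left(O + q\right)}{3}$)
$l = -45$ ($l = \left(-9\right) 5 = -45$)
$\frac{1}{n{\left(r{\left(3,6 \right)},19 \right)} + l} = \frac{1}{\left(\frac{\left(-4\right)^{2}}{3} + \frac{7}{3} \left(-4\right) + \frac{7}{3} \cdot 19 + \frac{1}{3} \left(-4\right) 19\right) - 45} = \frac{1}{\left(\frac{1}{3} \cdot 16 - \frac{28}{3} + \frac{133}{3} - \frac{76}{3}\right) - 45} = \frac{1}{\left(\frac{16}{3} - \frac{28}{3} + \frac{133}{3} - \frac{76}{3}\right) - 45} = \frac{1}{15 - 45} = \frac{1}{-30} = - \frac{1}{30}$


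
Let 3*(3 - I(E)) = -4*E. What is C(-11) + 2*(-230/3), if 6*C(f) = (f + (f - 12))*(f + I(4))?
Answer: -1244/9 ≈ -138.22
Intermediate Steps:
I(E) = 3 + 4*E/3 (I(E) = 3 - (-4)*E/3 = 3 + 4*E/3)
C(f) = (-12 + 2*f)*(25/3 + f)/6 (C(f) = ((f + (f - 12))*(f + (3 + (4/3)*4)))/6 = ((f + (-12 + f))*(f + (3 + 16/3)))/6 = ((-12 + 2*f)*(f + 25/3))/6 = ((-12 + 2*f)*(25/3 + f))/6 = (-12 + 2*f)*(25/3 + f)/6)
C(-11) + 2*(-230/3) = (-50/3 + (1/3)*(-11)**2 + (7/9)*(-11)) + 2*(-230/3) = (-50/3 + (1/3)*121 - 77/9) + 2*(-230/3) = (-50/3 + 121/3 - 77/9) + 2*(-46*5/3) = 136/9 + 2*(-230/3) = 136/9 - 460/3 = -1244/9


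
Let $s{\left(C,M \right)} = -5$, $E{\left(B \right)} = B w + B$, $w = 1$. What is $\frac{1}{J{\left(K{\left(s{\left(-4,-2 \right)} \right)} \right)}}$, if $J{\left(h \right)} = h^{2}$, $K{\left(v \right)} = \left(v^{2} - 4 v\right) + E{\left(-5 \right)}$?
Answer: $\frac{1}{1225} \approx 0.00081633$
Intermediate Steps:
$E{\left(B \right)} = 2 B$ ($E{\left(B \right)} = B 1 + B = B + B = 2 B$)
$K{\left(v \right)} = -10 + v^{2} - 4 v$ ($K{\left(v \right)} = \left(v^{2} - 4 v\right) + 2 \left(-5\right) = \left(v^{2} - 4 v\right) - 10 = -10 + v^{2} - 4 v$)
$\frac{1}{J{\left(K{\left(s{\left(-4,-2 \right)} \right)} \right)}} = \frac{1}{\left(-10 + \left(-5\right)^{2} - -20\right)^{2}} = \frac{1}{\left(-10 + 25 + 20\right)^{2}} = \frac{1}{35^{2}} = \frac{1}{1225}$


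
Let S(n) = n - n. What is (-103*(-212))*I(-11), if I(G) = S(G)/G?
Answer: 0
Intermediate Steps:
S(n) = 0
I(G) = 0 (I(G) = 0/G = 0)
(-103*(-212))*I(-11) = -103*(-212)*0 = 21836*0 = 0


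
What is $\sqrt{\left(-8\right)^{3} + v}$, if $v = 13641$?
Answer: $\sqrt{13129} \approx 114.58$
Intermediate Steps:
$\sqrt{\left(-8\right)^{3} + v} = \sqrt{\left(-8\right)^{3} + 13641} = \sqrt{-512 + 13641} = \sqrt{13129}$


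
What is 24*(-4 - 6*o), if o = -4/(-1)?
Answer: -672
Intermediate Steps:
o = 4 (o = -4*(-1) = 4)
24*(-4 - 6*o) = 24*(-4 - 6*4) = 24*(-4 - 24) = 24*(-28) = -672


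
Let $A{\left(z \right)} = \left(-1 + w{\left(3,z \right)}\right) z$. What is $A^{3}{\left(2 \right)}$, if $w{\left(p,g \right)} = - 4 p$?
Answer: $-17576$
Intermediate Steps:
$A{\left(z \right)} = - 13 z$ ($A{\left(z \right)} = \left(-1 - 12\right) z = - 13 z$)
$A^{3}{\left(2 \right)} = \left(\left(-13\right) 2\right)^{3} = \left(-26\right)^{3} = -17576$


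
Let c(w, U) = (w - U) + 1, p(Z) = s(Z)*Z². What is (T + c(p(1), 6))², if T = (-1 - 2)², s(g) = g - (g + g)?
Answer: 9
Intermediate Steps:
s(g) = -g (s(g) = g - 2*g = -g)
p(Z) = -Z³ (p(Z) = (-Z)*Z² = -Z³)
c(w, U) = 1 + w - U
T = 9 (T = (-3)² = 9)
(T + c(p(1), 6))² = (9 + (1 - 1*1³ - 1*6))² = (9 + (1 - 1*1 - 6))² = (9 + (1 - 1 - 6))² = (9 - 6)² = 3² = 9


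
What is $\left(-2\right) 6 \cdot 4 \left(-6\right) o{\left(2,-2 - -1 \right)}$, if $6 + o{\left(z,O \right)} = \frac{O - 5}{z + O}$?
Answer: $-3456$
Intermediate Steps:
$o{\left(z,O \right)} = -6 + \frac{-5 + O}{O + z}$ ($o{\left(z,O \right)} = -6 + \frac{O - 5}{z + O} = -6 + \frac{-5 + O}{O + z}$)
$\left(-2\right) 6 \cdot 4 \left(-6\right) o{\left(2,-2 - -1 \right)} = \left(-2\right) 6 \cdot 4 \left(-6\right) \frac{-5 - 12 - 5 \left(-2 - -1\right)}{\left(-2 - -1\right) + 2} = \left(-12\right) 4 \left(-6\right) \frac{-5 - 12 - 5 \left(-2 + 1\right)}{\left(-2 + 1\right) + 2} = \left(-48\right) \left(-6\right) \frac{-5 - 12 - -5}{-1 + 2} = 288 \frac{-5 - 12 + 5}{1} = 288 \cdot 1 \left(-12\right) = 288 \left(-12\right) = -3456$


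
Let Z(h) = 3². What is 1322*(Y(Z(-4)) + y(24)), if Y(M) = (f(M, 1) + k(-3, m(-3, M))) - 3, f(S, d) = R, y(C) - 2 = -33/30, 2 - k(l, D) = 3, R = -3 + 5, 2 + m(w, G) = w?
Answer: -7271/5 ≈ -1454.2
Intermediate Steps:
m(w, G) = -2 + w
R = 2
k(l, D) = -1 (k(l, D) = 2 - 1*3 = 2 - 3 = -1)
Z(h) = 9
y(C) = 9/10 (y(C) = 2 - 33/30 = 2 - 33*1/30 = 2 - 11/10 = 9/10)
f(S, d) = 2
Y(M) = -2 (Y(M) = (2 - 1) - 3 = 1 - 3 = -2)
1322*(Y(Z(-4)) + y(24)) = 1322*(-2 + 9/10) = 1322*(-11/10) = -7271/5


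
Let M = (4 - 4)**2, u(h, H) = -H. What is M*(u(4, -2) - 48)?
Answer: 0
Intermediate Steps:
M = 0 (M = 0**2 = 0)
M*(u(4, -2) - 48) = 0*(-1*(-2) - 48) = 0*(2 - 48) = 0*(-46) = 0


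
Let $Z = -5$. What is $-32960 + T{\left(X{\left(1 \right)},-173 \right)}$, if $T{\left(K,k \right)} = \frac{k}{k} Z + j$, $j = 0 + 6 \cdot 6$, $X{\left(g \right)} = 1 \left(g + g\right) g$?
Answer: $-32929$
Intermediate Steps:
$X{\left(g \right)} = 2 g^{2}$ ($X{\left(g \right)} = 1 \cdot 2 g g = 2 g g = 2 g^{2}$)
$j = 36$ ($j = 0 + 36 = 36$)
$T{\left(K,k \right)} = 31$ ($T{\left(K,k \right)} = \frac{k}{k} \left(-5\right) + 36 = 1 \left(-5\right) + 36 = -5 + 36 = 31$)
$-32960 + T{\left(X{\left(1 \right)},-173 \right)} = -32960 + 31 = -32929$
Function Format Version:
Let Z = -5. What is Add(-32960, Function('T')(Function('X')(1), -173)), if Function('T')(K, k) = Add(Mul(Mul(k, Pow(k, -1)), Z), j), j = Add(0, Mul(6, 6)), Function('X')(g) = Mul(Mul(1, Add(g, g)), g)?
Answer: -32929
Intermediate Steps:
Function('X')(g) = Mul(2, Pow(g, 2)) (Function('X')(g) = Mul(Mul(1, Mul(2, g)), g) = Mul(Mul(2, g), g) = Mul(2, Pow(g, 2)))
j = 36 (j = Add(0, 36) = 36)
Function('T')(K, k) = 31 (Function('T')(K, k) = Add(Mul(Mul(k, Pow(k, -1)), -5), 36) = Add(Mul(1, -5), 36) = Add(-5, 36) = 31)
Add(-32960, Function('T')(Function('X')(1), -173)) = Add(-32960, 31) = -32929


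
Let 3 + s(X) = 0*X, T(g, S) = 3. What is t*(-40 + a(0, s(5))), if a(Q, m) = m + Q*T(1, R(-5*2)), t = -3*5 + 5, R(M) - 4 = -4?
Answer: 430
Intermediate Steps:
R(M) = 0 (R(M) = 4 - 4 = 0)
s(X) = -3 (s(X) = -3 + 0*X = -3 + 0 = -3)
t = -10 (t = -15 + 5 = -10)
a(Q, m) = m + 3*Q (a(Q, m) = m + Q*3 = m + 3*Q)
t*(-40 + a(0, s(5))) = -10*(-40 + (-3 + 3*0)) = -10*(-40 + (-3 + 0)) = -10*(-40 - 3) = -10*(-43) = 430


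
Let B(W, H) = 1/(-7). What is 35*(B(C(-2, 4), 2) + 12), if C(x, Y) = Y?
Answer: 415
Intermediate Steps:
B(W, H) = -1/7
35*(B(C(-2, 4), 2) + 12) = 35*(-1/7 + 12) = 35*(83/7) = 415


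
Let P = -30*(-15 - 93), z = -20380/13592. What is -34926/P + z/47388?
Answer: -78110493617/7246099080 ≈ -10.780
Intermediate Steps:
z = -5095/3398 (z = -20380*1/13592 = -5095/3398 ≈ -1.4994)
P = 3240 (P = -30*(-108) = 3240)
-34926/P + z/47388 = -34926/3240 - 5095/3398/47388 = -34926*1/3240 - 5095/3398*1/47388 = -5821/540 - 5095/161024424 = -78110493617/7246099080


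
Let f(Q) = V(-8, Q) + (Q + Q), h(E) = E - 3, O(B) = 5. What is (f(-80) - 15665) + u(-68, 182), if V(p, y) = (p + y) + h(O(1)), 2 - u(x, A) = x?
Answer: -15841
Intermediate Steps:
u(x, A) = 2 - x
h(E) = -3 + E
V(p, y) = 2 + p + y (V(p, y) = (p + y) + (-3 + 5) = (p + y) + 2 = 2 + p + y)
f(Q) = -6 + 3*Q (f(Q) = (2 - 8 + Q) + (Q + Q) = (-6 + Q) + 2*Q = -6 + 3*Q)
(f(-80) - 15665) + u(-68, 182) = ((-6 + 3*(-80)) - 15665) + (2 - 1*(-68)) = ((-6 - 240) - 15665) + (2 + 68) = (-246 - 15665) + 70 = -15911 + 70 = -15841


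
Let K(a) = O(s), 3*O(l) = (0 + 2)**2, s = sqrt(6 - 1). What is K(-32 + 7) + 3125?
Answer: 9379/3 ≈ 3126.3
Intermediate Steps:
s = sqrt(5) ≈ 2.2361
O(l) = 4/3 (O(l) = (0 + 2)**2/3 = (1/3)*2**2 = (1/3)*4 = 4/3)
K(a) = 4/3
K(-32 + 7) + 3125 = 4/3 + 3125 = 9379/3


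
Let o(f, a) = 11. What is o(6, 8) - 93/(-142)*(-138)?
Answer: -5636/71 ≈ -79.380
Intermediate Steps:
o(6, 8) - 93/(-142)*(-138) = 11 - 93/(-142)*(-138) = 11 - 93*(-1/142)*(-138) = 11 + (93/142)*(-138) = 11 - 6417/71 = -5636/71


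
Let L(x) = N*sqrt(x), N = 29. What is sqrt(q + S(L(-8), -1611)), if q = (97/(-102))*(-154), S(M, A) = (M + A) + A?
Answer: sqrt(-7999503 + 150858*I*sqrt(2))/51 ≈ 0.73946 + 55.463*I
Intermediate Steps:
L(x) = 29*sqrt(x)
S(M, A) = M + 2*A (S(M, A) = (A + M) + A = M + 2*A)
q = 7469/51 (q = (97*(-1/102))*(-154) = -97/102*(-154) = 7469/51 ≈ 146.45)
sqrt(q + S(L(-8), -1611)) = sqrt(7469/51 + (29*sqrt(-8) + 2*(-1611))) = sqrt(7469/51 + (29*(2*I*sqrt(2)) - 3222)) = sqrt(7469/51 + (58*I*sqrt(2) - 3222)) = sqrt(7469/51 + (-3222 + 58*I*sqrt(2))) = sqrt(-156853/51 + 58*I*sqrt(2))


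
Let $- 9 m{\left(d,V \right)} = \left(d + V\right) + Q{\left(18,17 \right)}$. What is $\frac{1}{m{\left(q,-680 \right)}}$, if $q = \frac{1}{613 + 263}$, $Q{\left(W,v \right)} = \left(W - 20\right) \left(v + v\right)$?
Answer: $\frac{7884}{655247} \approx 0.012032$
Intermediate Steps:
$Q{\left(W,v \right)} = 2 v \left(-20 + W\right)$ ($Q{\left(W,v \right)} = \left(-20 + W\right) 2 v = 2 v \left(-20 + W\right)$)
$q = \frac{1}{876} \approx 0.0011416$
$m{\left(d,V \right)} = \frac{68}{9} - \frac{V}{9} - \frac{d}{9}$ ($m{\left(d,V \right)} = - \frac{\left(d + V\right) + 2 \cdot 17 \left(-20 + 18\right)}{9} = - \frac{\left(V + d\right) + 2 \cdot 17 \left(-2\right)}{9} = - \frac{\left(V + d\right) - 68}{9} = - \frac{-68 + V + d}{9} = \frac{68}{9} - \frac{V}{9} - \frac{d}{9}$)
$\frac{1}{m{\left(q,-680 \right)}} = \frac{1}{\frac{68}{9} - - \frac{680}{9} - \frac{1}{7884}} = \frac{1}{\frac{68}{9} + \frac{680}{9} - \frac{1}{7884}} = \frac{1}{\frac{655247}{7884}} = \frac{7884}{655247}$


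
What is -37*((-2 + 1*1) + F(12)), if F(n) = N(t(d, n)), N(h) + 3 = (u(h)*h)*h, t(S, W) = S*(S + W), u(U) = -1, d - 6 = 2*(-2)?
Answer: 29156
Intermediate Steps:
d = 2 (d = 6 + 2*(-2) = 6 - 4 = 2)
N(h) = -3 - h**2 (N(h) = -3 + (-h)*h = -3 - h**2)
F(n) = -3 - (4 + 2*n)**2 (F(n) = -3 - (2*(2 + n))**2 = -3 - (4 + 2*n)**2)
-37*((-2 + 1*1) + F(12)) = -37*((-2 + 1*1) + (-3 - 4*(2 + 12)**2)) = -37*((-2 + 1) + (-3 - 4*14**2)) = -37*(-1 + (-3 - 4*196)) = -37*(-1 + (-3 - 784)) = -37*(-1 - 787) = -37*(-788) = 29156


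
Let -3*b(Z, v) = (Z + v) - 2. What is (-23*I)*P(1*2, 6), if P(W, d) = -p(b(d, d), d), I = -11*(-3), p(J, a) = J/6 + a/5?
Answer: 7337/15 ≈ 489.13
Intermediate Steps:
b(Z, v) = 2/3 - Z/3 - v/3 (b(Z, v) = -((Z + v) - 2)/3 = -(-2 + Z + v)/3 = 2/3 - Z/3 - v/3)
p(J, a) = a/5 + J/6 (p(J, a) = J*(1/6) + a*(1/5) = J/6 + a/5 = a/5 + J/6)
I = 33
P(W, d) = -1/9 - 4*d/45 (P(W, d) = -(d/5 + (2/3 - d/3 - d/3)/6) = -(d/5 + (2/3 - 2*d/3)/6) = -(d/5 + (1/9 - d/9)) = -(1/9 + 4*d/45) = -1/9 - 4*d/45)
(-23*I)*P(1*2, 6) = (-23*33)*(-1/9 - 4/45*6) = -759*(-1/9 - 8/15) = -759*(-29/45) = 7337/15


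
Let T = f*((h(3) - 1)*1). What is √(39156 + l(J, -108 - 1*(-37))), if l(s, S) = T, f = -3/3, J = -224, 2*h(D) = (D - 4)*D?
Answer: √156634/2 ≈ 197.89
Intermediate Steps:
h(D) = D*(-4 + D)/2 (h(D) = ((D - 4)*D)/2 = ((-4 + D)*D)/2 = (D*(-4 + D))/2 = D*(-4 + D)/2)
f = -1 (f = -3*⅓ = -1)
T = 5/2 (T = -((½)*3*(-4 + 3) - 1) = -((½)*3*(-1) - 1) = -(-3/2 - 1) = -(-5)/2 = -1*(-5/2) = 5/2 ≈ 2.5000)
l(s, S) = 5/2
√(39156 + l(J, -108 - 1*(-37))) = √(39156 + 5/2) = √(78317/2) = √156634/2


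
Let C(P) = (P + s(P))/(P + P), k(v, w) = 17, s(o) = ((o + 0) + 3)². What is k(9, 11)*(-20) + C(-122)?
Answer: -96999/244 ≈ -397.54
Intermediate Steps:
s(o) = (3 + o)² (s(o) = (o + 3)² = (3 + o)²)
C(P) = (P + (3 + P)²)/(2*P) (C(P) = (P + (3 + P)²)/(P + P) = (P + (3 + P)²)/((2*P)) = (P + (3 + P)²)*(1/(2*P)) = (P + (3 + P)²)/(2*P))
k(9, 11)*(-20) + C(-122) = 17*(-20) + (½)*(-122 + (3 - 122)²)/(-122) = -340 + (½)*(-1/122)*(-122 + (-119)²) = -340 + (½)*(-1/122)*(-122 + 14161) = -340 + (½)*(-1/122)*14039 = -340 - 14039/244 = -96999/244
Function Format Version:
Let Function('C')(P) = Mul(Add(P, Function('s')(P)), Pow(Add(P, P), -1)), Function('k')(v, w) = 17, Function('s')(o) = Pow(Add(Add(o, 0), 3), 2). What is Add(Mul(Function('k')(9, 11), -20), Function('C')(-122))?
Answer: Rational(-96999, 244) ≈ -397.54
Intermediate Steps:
Function('s')(o) = Pow(Add(3, o), 2) (Function('s')(o) = Pow(Add(o, 3), 2) = Pow(Add(3, o), 2))
Function('C')(P) = Mul(Rational(1, 2), Pow(P, -1), Add(P, Pow(Add(3, P), 2))) (Function('C')(P) = Mul(Add(P, Pow(Add(3, P), 2)), Pow(Add(P, P), -1)) = Mul(Add(P, Pow(Add(3, P), 2)), Pow(Mul(2, P), -1)) = Mul(Add(P, Pow(Add(3, P), 2)), Mul(Rational(1, 2), Pow(P, -1))) = Mul(Rational(1, 2), Pow(P, -1), Add(P, Pow(Add(3, P), 2))))
Add(Mul(Function('k')(9, 11), -20), Function('C')(-122)) = Add(Mul(17, -20), Mul(Rational(1, 2), Pow(-122, -1), Add(-122, Pow(Add(3, -122), 2)))) = Add(-340, Mul(Rational(1, 2), Rational(-1, 122), Add(-122, Pow(-119, 2)))) = Add(-340, Mul(Rational(1, 2), Rational(-1, 122), Add(-122, 14161))) = Add(-340, Mul(Rational(1, 2), Rational(-1, 122), 14039)) = Add(-340, Rational(-14039, 244)) = Rational(-96999, 244)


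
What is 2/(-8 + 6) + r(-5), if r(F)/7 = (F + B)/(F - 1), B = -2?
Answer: 43/6 ≈ 7.1667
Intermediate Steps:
r(F) = 7*(-2 + F)/(-1 + F) (r(F) = 7*((F - 2)/(F - 1)) = 7*((-2 + F)/(-1 + F)) = 7*(-2 + F)/(-1 + F))
2/(-8 + 6) + r(-5) = 2/(-8 + 6) + 7*(-2 - 5)/(-1 - 5) = 2/(-2) + 7*(-7)/(-6) = 2*(-½) + 7*(-⅙)*(-7) = -1 + 49/6 = 43/6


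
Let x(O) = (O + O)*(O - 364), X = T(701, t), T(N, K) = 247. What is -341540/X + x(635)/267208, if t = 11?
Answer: -358965395/259844 ≈ -1381.5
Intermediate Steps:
X = 247
x(O) = 2*O*(-364 + O) (x(O) = (2*O)*(-364 + O) = 2*O*(-364 + O))
-341540/X + x(635)/267208 = -341540/247 + (2*635*(-364 + 635))/267208 = -341540*1/247 + (2*635*271)*(1/267208) = -341540/247 + 344170*(1/267208) = -341540/247 + 1355/1052 = -358965395/259844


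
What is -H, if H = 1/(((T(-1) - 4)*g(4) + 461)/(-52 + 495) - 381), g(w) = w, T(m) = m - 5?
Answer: 443/168362 ≈ 0.0026312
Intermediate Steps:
T(m) = -5 + m
H = -443/168362 (H = 1/((((-5 - 1) - 4)*4 + 461)/(-52 + 495) - 381) = 1/(((-6 - 4)*4 + 461)/443 - 381) = 1/((-10*4 + 461)*(1/443) - 381) = 1/((-40 + 461)*(1/443) - 381) = 1/(421*(1/443) - 381) = 1/(421/443 - 381) = 1/(-168362/443) = -443/168362 ≈ -0.0026312)
-H = -1*(-443/168362) = 443/168362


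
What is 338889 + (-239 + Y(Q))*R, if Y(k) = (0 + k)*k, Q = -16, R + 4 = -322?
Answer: 333347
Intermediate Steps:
R = -326 (R = -4 - 322 = -326)
Y(k) = k² (Y(k) = k*k = k²)
338889 + (-239 + Y(Q))*R = 338889 + (-239 + (-16)²)*(-326) = 338889 + (-239 + 256)*(-326) = 338889 + 17*(-326) = 338889 - 5542 = 333347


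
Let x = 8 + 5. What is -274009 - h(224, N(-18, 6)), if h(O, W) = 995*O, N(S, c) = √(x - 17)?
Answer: -496889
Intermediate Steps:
x = 13
N(S, c) = 2*I (N(S, c) = √(13 - 17) = √(-4) = 2*I)
-274009 - h(224, N(-18, 6)) = -274009 - 995*224 = -274009 - 1*222880 = -274009 - 222880 = -496889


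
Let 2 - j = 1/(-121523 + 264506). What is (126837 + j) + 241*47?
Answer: 19755389177/142983 ≈ 1.3817e+5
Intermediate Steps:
j = 285965/142983 (j = 2 - 1/(-121523 + 264506) = 2 - 1/142983 = 285965/142983 ≈ 2.0000)
(126837 + j) + 241*47 = (126837 + 285965/142983) + 241*47 = 18135820736/142983 + 11327 = 19755389177/142983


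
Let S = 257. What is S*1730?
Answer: 444610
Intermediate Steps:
S*1730 = 257*1730 = 444610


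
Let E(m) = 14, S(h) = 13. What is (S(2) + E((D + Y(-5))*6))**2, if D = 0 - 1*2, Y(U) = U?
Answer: 729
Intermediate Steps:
D = -2 (D = 0 - 2 = -2)
(S(2) + E((D + Y(-5))*6))**2 = (13 + 14)**2 = 27**2 = 729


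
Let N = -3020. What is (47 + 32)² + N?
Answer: 3221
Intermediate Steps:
(47 + 32)² + N = (47 + 32)² - 3020 = 79² - 3020 = 6241 - 3020 = 3221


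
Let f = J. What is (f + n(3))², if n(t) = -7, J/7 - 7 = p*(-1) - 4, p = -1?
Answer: 441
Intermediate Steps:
J = 28 (J = 49 + 7*(-1*(-1) - 4) = 49 + 7*(1 - 4) = 49 + 7*(-3) = 49 - 21 = 28)
f = 28
(f + n(3))² = (28 - 7)² = 21² = 441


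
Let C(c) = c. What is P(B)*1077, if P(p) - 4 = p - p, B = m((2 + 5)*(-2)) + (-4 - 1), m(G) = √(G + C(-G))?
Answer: 4308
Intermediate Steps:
m(G) = 0 (m(G) = √(G - G) = √0 = 0)
B = -5 (B = 0 + (-4 - 1) = 0 - 5 = -5)
P(p) = 4 (P(p) = 4 + (p - p) = 4 + 0 = 4)
P(B)*1077 = 4*1077 = 4308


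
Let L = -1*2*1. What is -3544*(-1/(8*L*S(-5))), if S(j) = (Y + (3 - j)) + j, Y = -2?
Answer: -443/2 ≈ -221.50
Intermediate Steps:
L = -2 (L = -2*1 = -2)
S(j) = 1 (S(j) = (-2 + (3 - j)) + j = (1 - j) + j = 1)
-3544*(-1/(8*L*S(-5))) = -3544/((1*(-8))*(-2)) = -3544/((-8*(-2))) = -3544/16 = -3544*1/16 = -443/2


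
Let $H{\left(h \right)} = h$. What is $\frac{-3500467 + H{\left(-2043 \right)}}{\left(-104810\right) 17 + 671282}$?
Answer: $\frac{1751255}{555244} \approx 3.154$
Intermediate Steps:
$\frac{-3500467 + H{\left(-2043 \right)}}{\left(-104810\right) 17 + 671282} = \frac{-3500467 - 2043}{\left(-104810\right) 17 + 671282} = - \frac{3502510}{-1781770 + 671282} = - \frac{3502510}{-1110488} = \left(-3502510\right) \left(- \frac{1}{1110488}\right) = \frac{1751255}{555244}$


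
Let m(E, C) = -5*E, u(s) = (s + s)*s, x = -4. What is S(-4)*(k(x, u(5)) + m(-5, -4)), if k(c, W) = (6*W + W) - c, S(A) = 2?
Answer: 758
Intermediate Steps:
u(s) = 2*s² (u(s) = (2*s)*s = 2*s²)
k(c, W) = -c + 7*W (k(c, W) = 7*W - c = -c + 7*W)
S(-4)*(k(x, u(5)) + m(-5, -4)) = 2*((-1*(-4) + 7*(2*5²)) - 5*(-5)) = 2*((4 + 7*(2*25)) + 25) = 2*((4 + 7*50) + 25) = 2*((4 + 350) + 25) = 2*(354 + 25) = 2*379 = 758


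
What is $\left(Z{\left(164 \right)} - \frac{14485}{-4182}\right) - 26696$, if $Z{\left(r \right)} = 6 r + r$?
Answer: $- \frac{106827251}{4182} \approx -25545.0$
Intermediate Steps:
$Z{\left(r \right)} = 7 r$
$\left(Z{\left(164 \right)} - \frac{14485}{-4182}\right) - 26696 = \left(7 \cdot 164 - \frac{14485}{-4182}\right) - 26696 = \left(1148 - - \frac{14485}{4182}\right) - 26696 = \left(1148 + \frac{14485}{4182}\right) - 26696 = \frac{4815421}{4182} - 26696 = - \frac{106827251}{4182}$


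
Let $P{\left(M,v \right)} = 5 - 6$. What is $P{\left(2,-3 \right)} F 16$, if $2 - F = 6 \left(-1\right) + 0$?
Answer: $-128$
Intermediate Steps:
$F = 8$ ($F = 2 - \left(6 \left(-1\right) + 0\right) = 2 - \left(-6 + 0\right) = 2 - -6 = 2 + 6 = 8$)
$P{\left(M,v \right)} = -1$ ($P{\left(M,v \right)} = 5 - 6 = -1$)
$P{\left(2,-3 \right)} F 16 = \left(-1\right) 8 \cdot 16 = \left(-8\right) 16 = -128$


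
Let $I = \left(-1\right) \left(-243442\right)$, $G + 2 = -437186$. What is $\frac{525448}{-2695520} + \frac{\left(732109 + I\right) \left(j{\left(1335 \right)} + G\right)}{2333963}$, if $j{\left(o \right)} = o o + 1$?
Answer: $\frac{442116734434125917}{786405493220} \approx 5.622 \cdot 10^{5}$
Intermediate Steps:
$G = -437188$ ($G = -2 - 437186 = -437188$)
$I = 243442$
$j{\left(o \right)} = 1 + o^{2}$ ($j{\left(o \right)} = o^{2} + 1 = 1 + o^{2}$)
$\frac{525448}{-2695520} + \frac{\left(732109 + I\right) \left(j{\left(1335 \right)} + G\right)}{2333963} = \frac{525448}{-2695520} + \frac{\left(732109 + 243442\right) \left(\left(1 + 1335^{2}\right) - 437188\right)}{2333963} = 525448 \left(- \frac{1}{2695520}\right) + 975551 \left(\left(1 + 1782225\right) - 437188\right) \frac{1}{2333963} = - \frac{65681}{336940} + 975551 \left(1782226 - 437188\right) \frac{1}{2333963} = - \frac{65681}{336940} + 975551 \cdot 1345038 \cdot \frac{1}{2333963} = - \frac{65681}{336940} + 1312153165938 \cdot \frac{1}{2333963} = - \frac{65681}{336940} + \frac{1312153165938}{2333963} = \frac{442116734434125917}{786405493220}$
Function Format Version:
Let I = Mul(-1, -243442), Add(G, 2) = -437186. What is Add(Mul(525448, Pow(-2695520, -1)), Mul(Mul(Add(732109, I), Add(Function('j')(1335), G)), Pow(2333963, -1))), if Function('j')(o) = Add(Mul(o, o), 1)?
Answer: Rational(442116734434125917, 786405493220) ≈ 5.6220e+5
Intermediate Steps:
G = -437188 (G = Add(-2, -437186) = -437188)
I = 243442
Function('j')(o) = Add(1, Pow(o, 2)) (Function('j')(o) = Add(Pow(o, 2), 1) = Add(1, Pow(o, 2)))
Add(Mul(525448, Pow(-2695520, -1)), Mul(Mul(Add(732109, I), Add(Function('j')(1335), G)), Pow(2333963, -1))) = Add(Mul(525448, Pow(-2695520, -1)), Mul(Mul(Add(732109, 243442), Add(Add(1, Pow(1335, 2)), -437188)), Pow(2333963, -1))) = Add(Mul(525448, Rational(-1, 2695520)), Mul(Mul(975551, Add(Add(1, 1782225), -437188)), Rational(1, 2333963))) = Add(Rational(-65681, 336940), Mul(Mul(975551, Add(1782226, -437188)), Rational(1, 2333963))) = Add(Rational(-65681, 336940), Mul(Mul(975551, 1345038), Rational(1, 2333963))) = Add(Rational(-65681, 336940), Mul(1312153165938, Rational(1, 2333963))) = Add(Rational(-65681, 336940), Rational(1312153165938, 2333963)) = Rational(442116734434125917, 786405493220)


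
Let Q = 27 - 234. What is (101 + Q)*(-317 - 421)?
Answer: 78228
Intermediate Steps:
Q = -207
(101 + Q)*(-317 - 421) = (101 - 207)*(-317 - 421) = -106*(-738) = 78228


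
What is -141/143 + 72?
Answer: 10155/143 ≈ 71.014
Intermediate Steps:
-141/143 + 72 = 10155/143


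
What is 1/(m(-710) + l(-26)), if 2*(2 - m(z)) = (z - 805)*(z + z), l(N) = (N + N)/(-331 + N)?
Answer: -357/384006284 ≈ -9.2967e-7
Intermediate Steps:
l(N) = 2*N/(-331 + N) (l(N) = (2*N)/(-331 + N) = 2*N/(-331 + N))
m(z) = 2 - z*(-805 + z) (m(z) = 2 - (z - 805)*(z + z)/2 = 2 - (-805 + z)*2*z/2 = 2 - z*(-805 + z))
1/(m(-710) + l(-26)) = 1/((2 - 1*(-710)**2 + 805*(-710)) + 2*(-26)/(-331 - 26)) = 1/((2 - 1*504100 - 571550) + 2*(-26)/(-357)) = 1/((2 - 504100 - 571550) + 2*(-26)*(-1/357)) = 1/(-1075648 + 52/357) = 1/(-384006284/357) = -357/384006284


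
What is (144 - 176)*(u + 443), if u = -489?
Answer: 1472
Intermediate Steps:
(144 - 176)*(u + 443) = (144 - 176)*(-489 + 443) = -32*(-46) = 1472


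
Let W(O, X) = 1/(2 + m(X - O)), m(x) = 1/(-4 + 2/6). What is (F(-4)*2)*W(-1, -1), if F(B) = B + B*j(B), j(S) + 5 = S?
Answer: 704/19 ≈ 37.053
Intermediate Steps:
j(S) = -5 + S
m(x) = -3/11 (m(x) = 1/(-4 + 2*(⅙)) = 1/(-4 + ⅓) = 1/(-11/3) = -3/11)
F(B) = B + B*(-5 + B)
W(O, X) = 11/19 (W(O, X) = 1/(2 - 3/11) = 1/(19/11) = 11/19)
(F(-4)*2)*W(-1, -1) = (-4*(-4 - 4)*2)*(11/19) = (-4*(-8)*2)*(11/19) = (32*2)*(11/19) = 64*(11/19) = 704/19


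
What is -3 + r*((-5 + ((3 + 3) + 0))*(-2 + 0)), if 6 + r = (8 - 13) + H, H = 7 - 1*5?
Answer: 15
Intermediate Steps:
H = 2 (H = 7 - 5 = 2)
r = -9 (r = -6 + ((8 - 13) + 2) = -6 + (-5 + 2) = -6 - 3 = -9)
-3 + r*((-5 + ((3 + 3) + 0))*(-2 + 0)) = -3 - 9*(-5 + ((3 + 3) + 0))*(-2 + 0) = -3 - 9*(-5 + (6 + 0))*(-2) = -3 - 9*(-5 + 6)*(-2) = -3 - 9*(-2) = -3 + 18 = 15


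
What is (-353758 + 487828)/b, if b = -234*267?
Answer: -22345/10413 ≈ -2.1459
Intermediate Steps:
b = -62478
(-353758 + 487828)/b = (-353758 + 487828)/(-62478) = 134070*(-1/62478) = -22345/10413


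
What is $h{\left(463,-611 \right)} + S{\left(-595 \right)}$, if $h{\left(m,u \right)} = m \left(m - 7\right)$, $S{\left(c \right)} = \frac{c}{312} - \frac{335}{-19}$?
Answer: $\frac{1251659999}{5928} \approx 2.1114 \cdot 10^{5}$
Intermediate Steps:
$S{\left(c \right)} = \frac{335}{19} + \frac{c}{312}$ ($S{\left(c \right)} = c \frac{1}{312} - - \frac{335}{19} = \frac{c}{312} + \frac{335}{19} = \frac{335}{19} + \frac{c}{312}$)
$h{\left(m,u \right)} = m \left(-7 + m\right)$
$h{\left(463,-611 \right)} + S{\left(-595 \right)} = 463 \left(-7 + 463\right) + \left(\frac{335}{19} + \frac{1}{312} \left(-595\right)\right) = 463 \cdot 456 + \left(\frac{335}{19} - \frac{595}{312}\right) = 211128 + \frac{93215}{5928} = \frac{1251659999}{5928}$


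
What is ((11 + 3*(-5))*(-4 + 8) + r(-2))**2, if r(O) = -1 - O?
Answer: 225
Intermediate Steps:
((11 + 3*(-5))*(-4 + 8) + r(-2))**2 = ((11 + 3*(-5))*(-4 + 8) + (-1 - 1*(-2)))**2 = ((11 - 15)*4 + (-1 + 2))**2 = (-4*4 + 1)**2 = (-16 + 1)**2 = (-15)**2 = 225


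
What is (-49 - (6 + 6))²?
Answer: 3721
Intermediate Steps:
(-49 - (6 + 6))² = (-49 - 1*12)² = (-49 - 12)² = (-61)² = 3721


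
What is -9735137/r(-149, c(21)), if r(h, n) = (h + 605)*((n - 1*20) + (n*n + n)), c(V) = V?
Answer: -9735137/211128 ≈ -46.110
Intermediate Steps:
r(h, n) = (605 + h)*(-20 + n² + 2*n) (r(h, n) = (605 + h)*((n - 20) + (n² + n)) = (605 + h)*((-20 + n) + (n + n²)) = (605 + h)*(-20 + n² + 2*n))
-9735137/r(-149, c(21)) = -9735137/(-12100 - 20*(-149) + 605*21² + 1210*21 - 149*21² + 2*(-149)*21) = -9735137/(-12100 + 2980 + 605*441 + 25410 - 149*441 - 6258) = -9735137/(-12100 + 2980 + 266805 + 25410 - 65709 - 6258) = -9735137/211128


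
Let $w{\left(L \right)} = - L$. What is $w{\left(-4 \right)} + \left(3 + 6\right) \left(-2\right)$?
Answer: $-14$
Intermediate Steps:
$w{\left(-4 \right)} + \left(3 + 6\right) \left(-2\right) = \left(-1\right) \left(-4\right) + \left(3 + 6\right) \left(-2\right) = 4 + 9 \left(-2\right) = 4 - 18 = -14$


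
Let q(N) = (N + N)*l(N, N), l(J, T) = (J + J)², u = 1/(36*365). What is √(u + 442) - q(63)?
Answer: -2000376 + √2119876565/2190 ≈ -2.0004e+6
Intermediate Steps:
u = 1/13140 ≈ 7.6103e-5
l(J, T) = 4*J² (l(J, T) = (2*J)² = 4*J²)
q(N) = 8*N³ (q(N) = (N + N)*(4*N²) = (2*N)*(4*N²) = 8*N³)
√(u + 442) - q(63) = √(1/13140 + 442) - 8*63³ = √(5807881/13140) - 8*250047 = √2119876565/2190 - 1*2000376 = √2119876565/2190 - 2000376 = -2000376 + √2119876565/2190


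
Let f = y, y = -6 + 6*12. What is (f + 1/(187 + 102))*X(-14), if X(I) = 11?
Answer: 209825/289 ≈ 726.04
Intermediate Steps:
y = 66 (y = -6 + 72 = 66)
f = 66
(f + 1/(187 + 102))*X(-14) = (66 + 1/(187 + 102))*11 = (66 + 1/289)*11 = (19075/289)*11 = 209825/289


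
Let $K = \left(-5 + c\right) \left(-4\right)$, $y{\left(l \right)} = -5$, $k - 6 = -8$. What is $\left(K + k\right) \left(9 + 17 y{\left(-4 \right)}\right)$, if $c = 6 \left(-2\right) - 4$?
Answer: $-6232$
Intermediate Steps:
$k = -2$ ($k = 6 - 8 = -2$)
$c = -16$ ($c = -12 - 4 = -16$)
$K = 84$ ($K = \left(-5 - 16\right) \left(-4\right) = \left(-21\right) \left(-4\right) = 84$)
$\left(K + k\right) \left(9 + 17 y{\left(-4 \right)}\right) = \left(84 - 2\right) \left(9 + 17 \left(-5\right)\right) = 82 \left(9 - 85\right) = 82 \left(-76\right) = -6232$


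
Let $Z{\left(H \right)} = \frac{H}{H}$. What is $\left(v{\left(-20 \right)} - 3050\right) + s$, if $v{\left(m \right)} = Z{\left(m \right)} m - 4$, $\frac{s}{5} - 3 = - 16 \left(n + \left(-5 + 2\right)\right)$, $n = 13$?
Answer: $-3859$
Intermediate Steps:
$Z{\left(H \right)} = 1$
$s = -785$ ($s = 15 + 5 \left(- 16 \left(13 + \left(-5 + 2\right)\right)\right) = 15 + 5 \left(- 16 \left(13 - 3\right)\right) = 15 + 5 \left(\left(-16\right) 10\right) = 15 + 5 \left(-160\right) = 15 - 800 = -785$)
$v{\left(m \right)} = -4 + m$ ($v{\left(m \right)} = 1 m - 4 = m - 4 = -4 + m$)
$\left(v{\left(-20 \right)} - 3050\right) + s = \left(\left(-4 - 20\right) - 3050\right) - 785 = \left(-24 - 3050\right) - 785 = -3074 - 785 = -3859$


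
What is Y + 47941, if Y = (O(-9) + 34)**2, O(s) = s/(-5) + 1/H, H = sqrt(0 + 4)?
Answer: 4925869/100 ≈ 49259.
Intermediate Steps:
H = 2 (H = sqrt(4) = 2)
O(s) = 1/2 - s/5 (O(s) = s/(-5) + 1/2 = s*(-1/5) + 1*(1/2) = -s/5 + 1/2 = 1/2 - s/5)
Y = 131769/100 (Y = ((1/2 - 1/5*(-9)) + 34)**2 = ((1/2 + 9/5) + 34)**2 = (23/10 + 34)**2 = (363/10)**2 = 131769/100 ≈ 1317.7)
Y + 47941 = 131769/100 + 47941 = 4925869/100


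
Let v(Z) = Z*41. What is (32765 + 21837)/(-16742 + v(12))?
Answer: -27301/8125 ≈ -3.3601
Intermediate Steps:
v(Z) = 41*Z
(32765 + 21837)/(-16742 + v(12)) = (32765 + 21837)/(-16742 + 41*12) = 54602/(-16742 + 492) = 54602/(-16250) = 54602*(-1/16250) = -27301/8125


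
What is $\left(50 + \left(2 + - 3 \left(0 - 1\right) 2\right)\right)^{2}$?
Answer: $3364$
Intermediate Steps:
$\left(50 + \left(2 + - 3 \left(0 - 1\right) 2\right)\right)^{2} = \left(50 + \left(2 + \left(-3\right) \left(-1\right) 2\right)\right)^{2} = \left(50 + \left(2 + 3 \cdot 2\right)\right)^{2} = \left(50 + \left(2 + 6\right)\right)^{2} = \left(50 + 8\right)^{2} = 58^{2} = 3364$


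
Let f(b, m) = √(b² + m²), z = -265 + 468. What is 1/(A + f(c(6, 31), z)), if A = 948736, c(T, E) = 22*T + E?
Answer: 474368/450049964959 - √67778/900099929918 ≈ 1.0537e-6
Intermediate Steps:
z = 203
c(T, E) = E + 22*T
1/(A + f(c(6, 31), z)) = 1/(948736 + √((31 + 22*6)² + 203²)) = 1/(948736 + √((31 + 132)² + 41209)) = 1/(948736 + √(163² + 41209)) = 1/(948736 + √(26569 + 41209)) = 1/(948736 + √67778)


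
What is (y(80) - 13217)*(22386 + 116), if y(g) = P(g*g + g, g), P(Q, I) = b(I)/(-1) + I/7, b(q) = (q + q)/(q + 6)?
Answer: -89455283374/301 ≈ -2.9719e+8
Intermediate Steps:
b(q) = 2*q/(6 + q) (b(q) = (2*q)/(6 + q) = 2*q/(6 + q))
P(Q, I) = I/7 - 2*I/(6 + I) (P(Q, I) = (2*I/(6 + I))/(-1) + I/7 = (2*I/(6 + I))*(-1) + I*(⅐) = -2*I/(6 + I) + I/7 = I/7 - 2*I/(6 + I))
y(g) = g*(-8 + g)/(7*(6 + g))
(y(80) - 13217)*(22386 + 116) = ((⅐)*80*(-8 + 80)/(6 + 80) - 13217)*(22386 + 116) = ((⅐)*80*72/86 - 13217)*22502 = ((⅐)*80*(1/86)*72 - 13217)*22502 = (2880/301 - 13217)*22502 = -3975437/301*22502 = -89455283374/301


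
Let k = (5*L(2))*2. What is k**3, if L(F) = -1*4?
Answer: -64000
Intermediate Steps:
L(F) = -4
k = -40 (k = (5*(-4))*2 = -20*2 = -40)
k**3 = (-40)**3 = -64000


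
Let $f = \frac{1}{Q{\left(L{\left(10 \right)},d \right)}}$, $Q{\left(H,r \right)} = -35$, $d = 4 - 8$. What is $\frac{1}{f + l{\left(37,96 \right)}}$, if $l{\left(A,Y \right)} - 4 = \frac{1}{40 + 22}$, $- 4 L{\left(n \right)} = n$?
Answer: $\frac{2170}{8653} \approx 0.25078$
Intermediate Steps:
$L{\left(n \right)} = - \frac{n}{4}$
$d = -4$ ($d = 4 - 8 = -4$)
$l{\left(A,Y \right)} = \frac{249}{62}$ ($l{\left(A,Y \right)} = 4 + \frac{1}{40 + 22} = 4 + \frac{1}{62} = \frac{249}{62}$)
$f = - \frac{1}{35}$ ($f = \frac{1}{-35} = - \frac{1}{35} \approx -0.028571$)
$\frac{1}{f + l{\left(37,96 \right)}} = \frac{1}{- \frac{1}{35} + \frac{249}{62}} = \frac{1}{\frac{8653}{2170}} = \frac{2170}{8653}$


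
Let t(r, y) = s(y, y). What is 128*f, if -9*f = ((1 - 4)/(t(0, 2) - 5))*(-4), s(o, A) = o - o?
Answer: 512/15 ≈ 34.133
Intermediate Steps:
s(o, A) = 0
t(r, y) = 0
f = 4/15 (f = -(1 - 4)/(0 - 5)*(-4)/9 = -(-3/(-5))*(-4)/9 = -(-3*(-⅕))*(-4)/9 = -(-4)/15 = -⅑*(-12/5) = 4/15 ≈ 0.26667)
128*f = 128*(4/15) = 512/15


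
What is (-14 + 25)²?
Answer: 121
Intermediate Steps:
(-14 + 25)² = 11² = 121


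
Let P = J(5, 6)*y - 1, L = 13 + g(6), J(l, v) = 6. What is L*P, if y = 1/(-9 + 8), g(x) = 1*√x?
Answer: -91 - 7*√6 ≈ -108.15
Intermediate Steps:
g(x) = √x
L = 13 + √6 ≈ 15.449
y = -1 (y = 1/(-1) = -1)
P = -7 (P = 6*(-1) - 1 = -6 - 1 = -7)
L*P = (13 + √6)*(-7) = -91 - 7*√6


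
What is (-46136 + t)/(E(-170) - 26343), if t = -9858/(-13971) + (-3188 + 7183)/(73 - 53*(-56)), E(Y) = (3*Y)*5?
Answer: 217782175997/136393615247 ≈ 1.5967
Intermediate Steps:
E(Y) = 15*Y
t = 28597441/14161937 (t = -9858*(-1/13971) + 3995/(73 + 2968) = 3286/4657 + 3995/3041 = 28597441/14161937 ≈ 2.0193)
(-46136 + t)/(E(-170) - 26343) = (-46136 + 28597441/14161937)/(15*(-170) - 26343) = -653346527991/(14161937*(-2550 - 26343)) = -653346527991/14161937/(-28893) = -653346527991/14161937*(-1/28893) = 217782175997/136393615247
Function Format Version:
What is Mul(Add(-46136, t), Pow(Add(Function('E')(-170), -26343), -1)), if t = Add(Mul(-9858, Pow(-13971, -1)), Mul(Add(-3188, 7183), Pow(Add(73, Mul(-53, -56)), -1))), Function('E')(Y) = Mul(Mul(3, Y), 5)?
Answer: Rational(217782175997, 136393615247) ≈ 1.5967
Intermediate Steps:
Function('E')(Y) = Mul(15, Y)
t = Rational(28597441, 14161937) (t = Add(Mul(-9858, Rational(-1, 13971)), Mul(3995, Pow(Add(73, 2968), -1))) = Add(Rational(3286, 4657), Mul(3995, Pow(3041, -1))) = Add(Rational(3286, 4657), Mul(3995, Rational(1, 3041))) = Add(Rational(3286, 4657), Rational(3995, 3041)) = Rational(28597441, 14161937) ≈ 2.0193)
Mul(Add(-46136, t), Pow(Add(Function('E')(-170), -26343), -1)) = Mul(Add(-46136, Rational(28597441, 14161937)), Pow(Add(Mul(15, -170), -26343), -1)) = Mul(Rational(-653346527991, 14161937), Pow(Add(-2550, -26343), -1)) = Mul(Rational(-653346527991, 14161937), Pow(-28893, -1)) = Mul(Rational(-653346527991, 14161937), Rational(-1, 28893)) = Rational(217782175997, 136393615247)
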